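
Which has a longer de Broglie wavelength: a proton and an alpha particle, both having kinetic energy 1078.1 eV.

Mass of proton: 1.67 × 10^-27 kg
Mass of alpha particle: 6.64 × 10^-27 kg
The proton has the longer wavelength.

Using λ = h/√(2mKE):

For proton: λ₁ = h/√(2m₁KE) = 8.72 × 10^-13 m
For alpha particle: λ₂ = h/√(2m₂KE) = 4.37 × 10^-13 m

Since λ ∝ 1/√m at constant kinetic energy, the lighter particle has the longer wavelength.

The proton has the longer de Broglie wavelength.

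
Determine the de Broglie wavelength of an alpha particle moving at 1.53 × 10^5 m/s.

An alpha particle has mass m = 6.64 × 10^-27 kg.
6.52 × 10^-13 m

Using the de Broglie relation λ = h/(mv):

λ = h/(mv)
λ = (6.626 × 10^-34 J·s) / (6.64 × 10^-27 kg × 1.53 × 10^5 m/s)
λ = 6.52 × 10^-13 m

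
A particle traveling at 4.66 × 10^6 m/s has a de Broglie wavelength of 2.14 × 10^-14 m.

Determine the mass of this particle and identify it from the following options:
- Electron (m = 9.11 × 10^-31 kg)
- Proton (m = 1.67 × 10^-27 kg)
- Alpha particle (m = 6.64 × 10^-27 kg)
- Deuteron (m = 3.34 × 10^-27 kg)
The particle is an alpha particle.

From λ = h/(mv), solve for mass:

m = h/(λv)
m = (6.626 × 10^-34 J·s) / (2.14 × 10^-14 m × 4.66 × 10^6 m/s)
m = 6.64 × 10^-27 kg

Comparing with the listed masses, this is closest to an alpha particle.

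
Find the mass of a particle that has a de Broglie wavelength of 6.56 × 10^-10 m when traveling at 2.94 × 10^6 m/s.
3.44 × 10^-31 kg

From the de Broglie relation λ = h/(mv), we solve for m:

m = h/(λv)
m = (6.626 × 10^-34 J·s) / (6.56 × 10^-10 m × 2.94 × 10^6 m/s)
m = 3.44 × 10^-31 kg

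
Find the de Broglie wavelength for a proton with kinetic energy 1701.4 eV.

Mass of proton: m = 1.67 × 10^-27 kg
6.94 × 10^-13 m

Using λ = h/√(2mKE):

First convert KE to Joules: KE = 1701.4 eV = 2.726 × 10^-16 J

λ = h/√(2mKE)
λ = (6.626 × 10^-34 J·s) / √(2 × 1.67 × 10^-27 kg × 2.726 × 10^-16 J)
λ = 6.94 × 10^-13 m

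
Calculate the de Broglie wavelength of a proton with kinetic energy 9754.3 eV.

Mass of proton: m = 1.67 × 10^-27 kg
2.90 × 10^-13 m

Using λ = h/√(2mKE):

First convert KE to Joules: KE = 9754.3 eV = 1.563 × 10^-15 J

λ = h/√(2mKE)
λ = (6.626 × 10^-34 J·s) / √(2 × 1.67 × 10^-27 kg × 1.563 × 10^-15 J)
λ = 2.90 × 10^-13 m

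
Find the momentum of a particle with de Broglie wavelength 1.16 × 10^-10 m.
5.71 × 10^-24 kg·m/s

From the de Broglie relation λ = h/p, we solve for p:

p = h/λ
p = (6.626 × 10^-34 J·s) / (1.16 × 10^-10 m)
p = 5.71 × 10^-24 kg·m/s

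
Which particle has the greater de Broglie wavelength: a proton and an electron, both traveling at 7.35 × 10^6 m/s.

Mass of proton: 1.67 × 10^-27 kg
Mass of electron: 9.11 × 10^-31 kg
The electron has the longer wavelength.

Using λ = h/(mv), since both particles have the same velocity, the wavelength depends only on mass.

For proton: λ₁ = h/(m₁v) = 5.40 × 10^-14 m
For electron: λ₂ = h/(m₂v) = 9.90 × 10^-11 m

Since λ ∝ 1/m at constant velocity, the lighter particle has the longer wavelength.

The electron has the longer de Broglie wavelength.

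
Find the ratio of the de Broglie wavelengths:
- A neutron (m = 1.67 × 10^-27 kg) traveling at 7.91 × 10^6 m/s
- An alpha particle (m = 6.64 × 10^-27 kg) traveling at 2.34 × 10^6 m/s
λ₁/λ₂ = 1.18

Using λ = h/(mv):

λ₁ = h/(m₁v₁) = 5.02 × 10^-14 m
λ₂ = h/(m₂v₂) = 4.26 × 10^-14 m

Ratio λ₁/λ₂ = (m₂v₂)/(m₁v₁)
         = (6.64 × 10^-27 kg × 2.34 × 10^6 m/s) / (1.67 × 10^-27 kg × 7.91 × 10^6 m/s)
         = 1.18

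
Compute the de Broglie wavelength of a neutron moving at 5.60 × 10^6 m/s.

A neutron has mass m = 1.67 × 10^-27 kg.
7.09 × 10^-14 m

Using the de Broglie relation λ = h/(mv):

λ = h/(mv)
λ = (6.626 × 10^-34 J·s) / (1.67 × 10^-27 kg × 5.60 × 10^6 m/s)
λ = 7.09 × 10^-14 m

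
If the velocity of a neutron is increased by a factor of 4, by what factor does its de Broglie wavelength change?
The wavelength decreases by a factor of 4.

From λ = h/(mv), the wavelength is inversely proportional to velocity:

λ ∝ 1/v

If v → 4v, then λ → λ/4

When velocity is increased by a factor of 4, the wavelength decreases by a factor of 4.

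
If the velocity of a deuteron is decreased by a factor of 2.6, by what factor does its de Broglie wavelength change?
The wavelength increases by a factor of 2.6.

From λ = h/(mv), the wavelength is inversely proportional to velocity:

λ ∝ 1/v

If v → v/2.6, then λ → 2.6λ

When velocity is decreased by a factor of 2.6, the wavelength increases by a factor of 2.6.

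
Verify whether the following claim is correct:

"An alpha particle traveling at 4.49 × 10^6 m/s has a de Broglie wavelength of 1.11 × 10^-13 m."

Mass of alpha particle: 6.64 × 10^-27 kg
False

The claim is incorrect.

Using λ = h/(mv):
λ = (6.626 × 10^-34 J·s) / (6.64 × 10^-27 kg × 4.49 × 10^6 m/s)
λ = 2.22 × 10^-14 m

The actual wavelength differs from the claimed 1.11 × 10^-13 m.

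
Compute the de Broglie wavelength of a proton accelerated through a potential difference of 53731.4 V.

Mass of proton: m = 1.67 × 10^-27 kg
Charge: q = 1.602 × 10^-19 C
1.24 × 10^-13 m

When a particle is accelerated through voltage V, it gains kinetic energy KE = qV.

The de Broglie wavelength is then λ = h/√(2mqV):

λ = h/√(2mqV)
λ = (6.626 × 10^-34 J·s) / √(2 × 1.67 × 10^-27 kg × 1.602 × 10^-19 C × 53731.4 V)
λ = 1.24 × 10^-13 m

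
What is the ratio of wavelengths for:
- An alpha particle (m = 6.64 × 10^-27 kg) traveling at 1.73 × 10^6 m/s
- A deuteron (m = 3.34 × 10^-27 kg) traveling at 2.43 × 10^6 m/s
λ₁/λ₂ = 0.707

Using λ = h/(mv):

λ₁ = h/(m₁v₁) = 5.77 × 10^-14 m
λ₂ = h/(m₂v₂) = 8.16 × 10^-14 m

Ratio λ₁/λ₂ = (m₂v₂)/(m₁v₁)
         = (3.34 × 10^-27 kg × 2.43 × 10^6 m/s) / (6.64 × 10^-27 kg × 1.73 × 10^6 m/s)
         = 0.707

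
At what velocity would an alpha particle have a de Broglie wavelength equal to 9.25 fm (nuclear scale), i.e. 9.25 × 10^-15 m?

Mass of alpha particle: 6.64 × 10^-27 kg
1.08 × 10^7 m/s

From λ = h/(mv), solve for v:

v = h/(mλ)
v = (6.626 × 10^-34 J·s) / (6.64 × 10^-27 kg × 9.25 × 10^-15 m)
v = 1.08 × 10^7 m/s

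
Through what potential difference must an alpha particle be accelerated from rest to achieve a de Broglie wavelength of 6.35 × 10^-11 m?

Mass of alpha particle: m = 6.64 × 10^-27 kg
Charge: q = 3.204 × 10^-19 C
2.56 × 10^-2 V

From λ = h/√(2mqV), we solve for V:

λ² = h²/(2mqV)
V = h²/(2mqλ²)
V = (6.626 × 10^-34 J·s)² / (2 × 6.64 × 10^-27 kg × 3.204 × 10^-19 C × (6.35 × 10^-11 m)²)
V = 2.56 × 10^-2 V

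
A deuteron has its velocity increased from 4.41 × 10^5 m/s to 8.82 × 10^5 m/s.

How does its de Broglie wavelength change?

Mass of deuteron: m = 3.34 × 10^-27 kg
The wavelength decreases by a factor of 2.

Using λ = h/(mv):

Initial wavelength: λ₁ = h/(mv₁) = 4.50 × 10^-13 m
Final wavelength: λ₂ = h/(mv₂) = 2.25 × 10^-13 m

Since λ ∝ 1/v, when velocity increases by a factor of 2, the wavelength decreases by a factor of 2.

λ₂/λ₁ = v₁/v₂ = 1/2

The wavelength decreases by a factor of 2.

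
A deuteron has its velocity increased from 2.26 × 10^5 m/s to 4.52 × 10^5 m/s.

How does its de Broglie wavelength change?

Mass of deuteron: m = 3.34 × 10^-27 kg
The wavelength decreases by a factor of 2.

Using λ = h/(mv):

Initial wavelength: λ₁ = h/(mv₁) = 8.78 × 10^-13 m
Final wavelength: λ₂ = h/(mv₂) = 4.39 × 10^-13 m

Since λ ∝ 1/v, when velocity increases by a factor of 2, the wavelength decreases by a factor of 2.

λ₂/λ₁ = v₁/v₂ = 1/2

The wavelength decreases by a factor of 2.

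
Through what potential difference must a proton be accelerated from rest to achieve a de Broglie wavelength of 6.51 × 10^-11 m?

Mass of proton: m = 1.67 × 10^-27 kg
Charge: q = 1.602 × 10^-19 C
1.94 × 10^-1 V

From λ = h/√(2mqV), we solve for V:

λ² = h²/(2mqV)
V = h²/(2mqλ²)
V = (6.626 × 10^-34 J·s)² / (2 × 1.67 × 10^-27 kg × 1.602 × 10^-19 C × (6.51 × 10^-11 m)²)
V = 1.94 × 10^-1 V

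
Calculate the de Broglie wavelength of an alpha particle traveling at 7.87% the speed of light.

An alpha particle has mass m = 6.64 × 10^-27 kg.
4.23 × 10^-15 m

Using the de Broglie relation λ = h/(mv):

v = 7.87% × c = 2.359 × 10^7 m/s

λ = h/(mv)
λ = (6.626 × 10^-34 J·s) / (6.64 × 10^-27 kg × 2.359 × 10^7 m/s)
λ = 4.23 × 10^-15 m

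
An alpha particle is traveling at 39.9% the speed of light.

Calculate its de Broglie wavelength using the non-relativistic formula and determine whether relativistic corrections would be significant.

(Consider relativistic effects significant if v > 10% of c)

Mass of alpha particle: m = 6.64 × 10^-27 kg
Yes, relativistic corrections are needed.

Using the non-relativistic de Broglie formula λ = h/(mv):

v = 39.9% × c = 1.196 × 10^8 m/s

λ = h/(mv)
λ = (6.626 × 10^-34 J·s) / (6.64 × 10^-27 kg × 1.196 × 10^8 m/s)
λ = 8.34 × 10^-16 m

Since v = 39.9% of c > 10% of c, relativistic corrections ARE significant and the actual wavelength would differ from this non-relativistic estimate.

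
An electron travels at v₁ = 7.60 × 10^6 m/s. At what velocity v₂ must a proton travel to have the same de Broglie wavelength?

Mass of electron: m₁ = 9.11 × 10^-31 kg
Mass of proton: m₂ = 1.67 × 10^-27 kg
v₂ = 4.15 × 10^3 m/s

For equal de Broglie wavelengths: λ₁ = λ₂

h/(m₁v₁) = h/(m₂v₂)
m₁v₁ = m₂v₂
v₂ = v₁ · (m₁/m₂)

v₂ = 7.60 × 10^6 m/s × (9.11 × 10^-31 kg / 1.67 × 10^-27 kg)
v₂ = 4.15 × 10^3 m/s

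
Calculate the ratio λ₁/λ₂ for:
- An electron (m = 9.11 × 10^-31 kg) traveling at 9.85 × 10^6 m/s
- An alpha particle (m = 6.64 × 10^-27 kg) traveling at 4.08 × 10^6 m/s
λ₁/λ₂ = 3.02 × 10^3

Using λ = h/(mv):

λ₁ = h/(m₁v₁) = 7.38 × 10^-11 m
λ₂ = h/(m₂v₂) = 2.45 × 10^-14 m

Ratio λ₁/λ₂ = (m₂v₂)/(m₁v₁)
         = (6.64 × 10^-27 kg × 4.08 × 10^6 m/s) / (9.11 × 10^-31 kg × 9.85 × 10^6 m/s)
         = 3.02 × 10^3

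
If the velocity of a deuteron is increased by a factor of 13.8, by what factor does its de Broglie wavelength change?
The wavelength decreases by a factor of 13.8.

From λ = h/(mv), the wavelength is inversely proportional to velocity:

λ ∝ 1/v

If v → 13.8v, then λ → λ/13.8

When velocity is increased by a factor of 13.8, the wavelength decreases by a factor of 13.8.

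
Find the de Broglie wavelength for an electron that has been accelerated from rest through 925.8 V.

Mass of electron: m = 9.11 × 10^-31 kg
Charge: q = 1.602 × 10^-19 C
4.03 × 10^-11 m

When a particle is accelerated through voltage V, it gains kinetic energy KE = qV.

The de Broglie wavelength is then λ = h/√(2mqV):

λ = h/√(2mqV)
λ = (6.626 × 10^-34 J·s) / √(2 × 9.11 × 10^-31 kg × 1.602 × 10^-19 C × 925.8 V)
λ = 4.03 × 10^-11 m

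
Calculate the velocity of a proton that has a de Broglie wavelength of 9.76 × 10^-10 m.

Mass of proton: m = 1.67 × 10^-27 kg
4.07 × 10^2 m/s

From the de Broglie relation λ = h/(mv), we solve for v:

v = h/(mλ)
v = (6.626 × 10^-34 J·s) / (1.67 × 10^-27 kg × 9.76 × 10^-10 m)
v = 4.07 × 10^2 m/s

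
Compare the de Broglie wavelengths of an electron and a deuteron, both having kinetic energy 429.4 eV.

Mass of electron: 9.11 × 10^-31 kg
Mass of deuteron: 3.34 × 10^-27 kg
The electron has the longer wavelength.

Using λ = h/√(2mKE):

For electron: λ₁ = h/√(2m₁KE) = 5.92 × 10^-11 m
For deuteron: λ₂ = h/√(2m₂KE) = 9.77 × 10^-13 m

Since λ ∝ 1/√m at constant kinetic energy, the lighter particle has the longer wavelength.

The electron has the longer de Broglie wavelength.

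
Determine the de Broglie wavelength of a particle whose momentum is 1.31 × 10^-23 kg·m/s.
5.06 × 10^-11 m

Using the de Broglie relation λ = h/p:

λ = h/p
λ = (6.626 × 10^-34 J·s) / (1.31 × 10^-23 kg·m/s)
λ = 5.06 × 10^-11 m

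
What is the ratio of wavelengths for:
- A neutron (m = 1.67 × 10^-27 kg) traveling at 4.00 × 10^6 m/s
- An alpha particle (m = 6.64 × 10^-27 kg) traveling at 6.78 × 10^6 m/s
λ₁/λ₂ = 6.74

Using λ = h/(mv):

λ₁ = h/(m₁v₁) = 9.92 × 10^-14 m
λ₂ = h/(m₂v₂) = 1.47 × 10^-14 m

Ratio λ₁/λ₂ = (m₂v₂)/(m₁v₁)
         = (6.64 × 10^-27 kg × 6.78 × 10^6 m/s) / (1.67 × 10^-27 kg × 4.00 × 10^6 m/s)
         = 6.74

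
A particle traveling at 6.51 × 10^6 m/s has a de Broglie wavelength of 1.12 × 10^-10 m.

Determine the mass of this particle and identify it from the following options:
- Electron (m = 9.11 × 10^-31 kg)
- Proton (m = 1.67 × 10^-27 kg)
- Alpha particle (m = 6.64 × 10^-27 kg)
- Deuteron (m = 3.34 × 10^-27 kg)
The particle is an electron.

From λ = h/(mv), solve for mass:

m = h/(λv)
m = (6.626 × 10^-34 J·s) / (1.12 × 10^-10 m × 6.51 × 10^6 m/s)
m = 9.09 × 10^-31 kg

Comparing with the listed masses, this is closest to an electron.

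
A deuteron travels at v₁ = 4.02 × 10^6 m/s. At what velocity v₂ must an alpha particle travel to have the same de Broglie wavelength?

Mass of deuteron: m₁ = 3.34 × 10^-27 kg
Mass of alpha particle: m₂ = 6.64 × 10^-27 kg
v₂ = 2.02 × 10^6 m/s

For equal de Broglie wavelengths: λ₁ = λ₂

h/(m₁v₁) = h/(m₂v₂)
m₁v₁ = m₂v₂
v₂ = v₁ · (m₁/m₂)

v₂ = 4.02 × 10^6 m/s × (3.34 × 10^-27 kg / 6.64 × 10^-27 kg)
v₂ = 2.02 × 10^6 m/s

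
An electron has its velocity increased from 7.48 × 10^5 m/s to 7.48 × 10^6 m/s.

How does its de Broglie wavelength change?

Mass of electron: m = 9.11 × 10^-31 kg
The wavelength decreases by a factor of 10.

Using λ = h/(mv):

Initial wavelength: λ₁ = h/(mv₁) = 9.72 × 10^-10 m
Final wavelength: λ₂ = h/(mv₂) = 9.72 × 10^-11 m

Since λ ∝ 1/v, when velocity increases by a factor of 10, the wavelength decreases by a factor of 10.

λ₂/λ₁ = v₁/v₂ = 1/10

The wavelength decreases by a factor of 10.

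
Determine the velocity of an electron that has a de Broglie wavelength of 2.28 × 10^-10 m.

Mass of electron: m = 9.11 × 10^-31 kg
3.19 × 10^6 m/s

From the de Broglie relation λ = h/(mv), we solve for v:

v = h/(mλ)
v = (6.626 × 10^-34 J·s) / (9.11 × 10^-31 kg × 2.28 × 10^-10 m)
v = 3.19 × 10^6 m/s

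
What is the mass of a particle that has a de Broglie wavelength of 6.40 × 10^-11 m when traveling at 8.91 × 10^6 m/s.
1.16 × 10^-30 kg

From the de Broglie relation λ = h/(mv), we solve for m:

m = h/(λv)
m = (6.626 × 10^-34 J·s) / (6.40 × 10^-11 m × 8.91 × 10^6 m/s)
m = 1.16 × 10^-30 kg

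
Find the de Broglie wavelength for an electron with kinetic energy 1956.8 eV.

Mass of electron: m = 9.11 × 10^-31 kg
2.77 × 10^-11 m

Using λ = h/√(2mKE):

First convert KE to Joules: KE = 1956.8 eV = 3.135 × 10^-16 J

λ = h/√(2mKE)
λ = (6.626 × 10^-34 J·s) / √(2 × 9.11 × 10^-31 kg × 3.135 × 10^-16 J)
λ = 2.77 × 10^-11 m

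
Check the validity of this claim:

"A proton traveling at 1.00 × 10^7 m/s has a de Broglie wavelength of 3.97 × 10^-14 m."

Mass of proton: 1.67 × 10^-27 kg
True

The claim is correct.

Using λ = h/(mv):
λ = (6.626 × 10^-34 J·s) / (1.67 × 10^-27 kg × 1.00 × 10^7 m/s)
λ = 3.97 × 10^-14 m

This matches the claimed value.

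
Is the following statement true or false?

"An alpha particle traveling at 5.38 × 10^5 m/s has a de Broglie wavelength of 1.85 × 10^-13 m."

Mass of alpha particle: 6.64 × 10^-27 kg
True

The claim is correct.

Using λ = h/(mv):
λ = (6.626 × 10^-34 J·s) / (6.64 × 10^-27 kg × 5.38 × 10^5 m/s)
λ = 1.85 × 10^-13 m

This matches the claimed value.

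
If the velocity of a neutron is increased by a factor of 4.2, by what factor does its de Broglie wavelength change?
The wavelength decreases by a factor of 4.2.

From λ = h/(mv), the wavelength is inversely proportional to velocity:

λ ∝ 1/v

If v → 4.2v, then λ → λ/4.2

When velocity is increased by a factor of 4.2, the wavelength decreases by a factor of 4.2.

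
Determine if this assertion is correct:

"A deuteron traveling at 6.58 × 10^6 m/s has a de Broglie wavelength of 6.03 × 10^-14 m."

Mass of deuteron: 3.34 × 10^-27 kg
False

The claim is incorrect.

Using λ = h/(mv):
λ = (6.626 × 10^-34 J·s) / (3.34 × 10^-27 kg × 6.58 × 10^6 m/s)
λ = 3.01 × 10^-14 m

The actual wavelength differs from the claimed 6.03 × 10^-14 m.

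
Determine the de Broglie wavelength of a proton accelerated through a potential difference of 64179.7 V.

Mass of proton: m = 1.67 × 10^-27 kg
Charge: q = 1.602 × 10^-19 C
1.13 × 10^-13 m

When a particle is accelerated through voltage V, it gains kinetic energy KE = qV.

The de Broglie wavelength is then λ = h/√(2mqV):

λ = h/√(2mqV)
λ = (6.626 × 10^-34 J·s) / √(2 × 1.67 × 10^-27 kg × 1.602 × 10^-19 C × 64179.7 V)
λ = 1.13 × 10^-13 m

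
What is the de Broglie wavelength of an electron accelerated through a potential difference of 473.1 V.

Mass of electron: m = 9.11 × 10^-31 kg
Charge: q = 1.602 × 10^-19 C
5.64 × 10^-11 m

When a particle is accelerated through voltage V, it gains kinetic energy KE = qV.

The de Broglie wavelength is then λ = h/√(2mqV):

λ = h/√(2mqV)
λ = (6.626 × 10^-34 J·s) / √(2 × 9.11 × 10^-31 kg × 1.602 × 10^-19 C × 473.1 V)
λ = 5.64 × 10^-11 m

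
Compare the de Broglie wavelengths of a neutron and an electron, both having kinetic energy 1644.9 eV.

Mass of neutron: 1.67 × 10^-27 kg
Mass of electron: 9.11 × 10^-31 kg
The electron has the longer wavelength.

Using λ = h/√(2mKE):

For neutron: λ₁ = h/√(2m₁KE) = 7.06 × 10^-13 m
For electron: λ₂ = h/√(2m₂KE) = 3.02 × 10^-11 m

Since λ ∝ 1/√m at constant kinetic energy, the lighter particle has the longer wavelength.

The electron has the longer de Broglie wavelength.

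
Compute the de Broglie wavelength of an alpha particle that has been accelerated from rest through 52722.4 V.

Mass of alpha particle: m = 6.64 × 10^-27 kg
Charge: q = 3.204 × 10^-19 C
4.42 × 10^-14 m

When a particle is accelerated through voltage V, it gains kinetic energy KE = qV.

The de Broglie wavelength is then λ = h/√(2mqV):

λ = h/√(2mqV)
λ = (6.626 × 10^-34 J·s) / √(2 × 6.64 × 10^-27 kg × 3.204 × 10^-19 C × 52722.4 V)
λ = 4.42 × 10^-14 m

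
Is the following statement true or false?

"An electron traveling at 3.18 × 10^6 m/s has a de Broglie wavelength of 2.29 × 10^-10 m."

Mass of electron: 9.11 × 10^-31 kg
True

The claim is correct.

Using λ = h/(mv):
λ = (6.626 × 10^-34 J·s) / (9.11 × 10^-31 kg × 3.18 × 10^6 m/s)
λ = 2.29 × 10^-10 m

This matches the claimed value.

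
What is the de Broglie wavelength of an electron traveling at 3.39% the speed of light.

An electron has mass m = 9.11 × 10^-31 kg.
7.16 × 10^-11 m

Using the de Broglie relation λ = h/(mv):

v = 3.39% × c = 1.016 × 10^7 m/s

λ = h/(mv)
λ = (6.626 × 10^-34 J·s) / (9.11 × 10^-31 kg × 1.016 × 10^7 m/s)
λ = 7.16 × 10^-11 m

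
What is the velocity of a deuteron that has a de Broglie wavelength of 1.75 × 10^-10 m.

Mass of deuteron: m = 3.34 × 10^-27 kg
1.13 × 10^3 m/s

From the de Broglie relation λ = h/(mv), we solve for v:

v = h/(mλ)
v = (6.626 × 10^-34 J·s) / (3.34 × 10^-27 kg × 1.75 × 10^-10 m)
v = 1.13 × 10^3 m/s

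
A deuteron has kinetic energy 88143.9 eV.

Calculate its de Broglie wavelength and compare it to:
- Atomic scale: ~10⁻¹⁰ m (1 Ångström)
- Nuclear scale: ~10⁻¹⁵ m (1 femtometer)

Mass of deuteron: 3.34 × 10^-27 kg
λ = 6.82 × 10^-14 m, which is between nuclear and atomic scales.

Using λ = h/√(2mKE):

KE = 88143.9 eV = 1.412 × 10^-14 J

λ = h/√(2mKE)
λ = (6.626 × 10^-34 J·s) / √(2 × 3.34 × 10^-27 kg × 1.412 × 10^-14 J)
λ = 6.82 × 10^-14 m

Comparison:
- Atomic scale (10⁻¹⁰ m): λ is 0.00068× this size
- Nuclear scale (10⁻¹⁵ m): λ is 68× this size

The wavelength is between nuclear and atomic scales.

This wavelength is appropriate for probing atomic structure but too large for nuclear physics experiments.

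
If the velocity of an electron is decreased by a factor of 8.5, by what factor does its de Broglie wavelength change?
The wavelength increases by a factor of 8.5.

From λ = h/(mv), the wavelength is inversely proportional to velocity:

λ ∝ 1/v

If v → v/8.5, then λ → 8.5λ

When velocity is decreased by a factor of 8.5, the wavelength increases by a factor of 8.5.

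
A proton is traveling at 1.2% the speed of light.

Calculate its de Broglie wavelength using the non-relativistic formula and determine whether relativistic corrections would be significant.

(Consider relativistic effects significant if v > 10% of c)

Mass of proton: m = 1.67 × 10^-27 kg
No, relativistic corrections are not needed.

Using the non-relativistic de Broglie formula λ = h/(mv):

v = 1.2% × c = 3.598 × 10^6 m/s

λ = h/(mv)
λ = (6.626 × 10^-34 J·s) / (1.67 × 10^-27 kg × 3.598 × 10^6 m/s)
λ = 1.10 × 10^-13 m

Since v = 1.2% of c < 10% of c, relativistic corrections are NOT significant and this non-relativistic result is a good approximation.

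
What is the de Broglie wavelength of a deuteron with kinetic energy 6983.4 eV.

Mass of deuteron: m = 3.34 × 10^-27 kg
2.42 × 10^-13 m

Using λ = h/√(2mKE):

First convert KE to Joules: KE = 6983.4 eV = 1.119 × 10^-15 J

λ = h/√(2mKE)
λ = (6.626 × 10^-34 J·s) / √(2 × 3.34 × 10^-27 kg × 1.119 × 10^-15 J)
λ = 2.42 × 10^-13 m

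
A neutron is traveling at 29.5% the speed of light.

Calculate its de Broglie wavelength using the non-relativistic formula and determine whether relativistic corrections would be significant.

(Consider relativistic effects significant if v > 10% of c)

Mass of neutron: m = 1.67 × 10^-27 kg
Yes, relativistic corrections are needed.

Using the non-relativistic de Broglie formula λ = h/(mv):

v = 29.5% × c = 8.844 × 10^7 m/s

λ = h/(mv)
λ = (6.626 × 10^-34 J·s) / (1.67 × 10^-27 kg × 8.844 × 10^7 m/s)
λ = 4.49 × 10^-15 m

Since v = 29.5% of c > 10% of c, relativistic corrections ARE significant and the actual wavelength would differ from this non-relativistic estimate.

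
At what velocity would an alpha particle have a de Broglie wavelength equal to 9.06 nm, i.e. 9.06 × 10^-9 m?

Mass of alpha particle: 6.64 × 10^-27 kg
1.10 × 10^1 m/s

From λ = h/(mv), solve for v:

v = h/(mλ)
v = (6.626 × 10^-34 J·s) / (6.64 × 10^-27 kg × 9.06 × 10^-9 m)
v = 1.10 × 10^1 m/s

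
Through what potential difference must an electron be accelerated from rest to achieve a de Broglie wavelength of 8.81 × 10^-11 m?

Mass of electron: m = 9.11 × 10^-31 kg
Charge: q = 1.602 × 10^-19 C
194 V

From λ = h/√(2mqV), we solve for V:

λ² = h²/(2mqV)
V = h²/(2mqλ²)
V = (6.626 × 10^-34 J·s)² / (2 × 9.11 × 10^-31 kg × 1.602 × 10^-19 C × (8.81 × 10^-11 m)²)
V = 194 V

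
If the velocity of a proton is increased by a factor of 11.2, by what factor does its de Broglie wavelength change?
The wavelength decreases by a factor of 11.2.

From λ = h/(mv), the wavelength is inversely proportional to velocity:

λ ∝ 1/v

If v → 11.2v, then λ → λ/11.2

When velocity is increased by a factor of 11.2, the wavelength decreases by a factor of 11.2.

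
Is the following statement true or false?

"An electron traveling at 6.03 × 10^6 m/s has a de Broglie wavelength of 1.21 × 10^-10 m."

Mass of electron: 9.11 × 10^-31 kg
True

The claim is correct.

Using λ = h/(mv):
λ = (6.626 × 10^-34 J·s) / (9.11 × 10^-31 kg × 6.03 × 10^6 m/s)
λ = 1.21 × 10^-10 m

This matches the claimed value.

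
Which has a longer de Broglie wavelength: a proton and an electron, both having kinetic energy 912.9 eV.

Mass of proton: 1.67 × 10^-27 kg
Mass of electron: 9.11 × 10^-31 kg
The electron has the longer wavelength.

Using λ = h/√(2mKE):

For proton: λ₁ = h/√(2m₁KE) = 9.48 × 10^-13 m
For electron: λ₂ = h/√(2m₂KE) = 4.06 × 10^-11 m

Since λ ∝ 1/√m at constant kinetic energy, the lighter particle has the longer wavelength.

The electron has the longer de Broglie wavelength.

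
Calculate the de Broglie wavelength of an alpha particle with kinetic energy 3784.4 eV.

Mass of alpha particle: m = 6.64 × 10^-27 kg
2.34 × 10^-13 m

Using λ = h/√(2mKE):

First convert KE to Joules: KE = 3784.4 eV = 6.063 × 10^-16 J

λ = h/√(2mKE)
λ = (6.626 × 10^-34 J·s) / √(2 × 6.64 × 10^-27 kg × 6.063 × 10^-16 J)
λ = 2.34 × 10^-13 m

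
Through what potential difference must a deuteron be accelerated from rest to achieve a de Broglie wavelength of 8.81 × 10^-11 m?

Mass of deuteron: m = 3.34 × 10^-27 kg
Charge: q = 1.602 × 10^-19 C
5.29 × 10^-2 V

From λ = h/√(2mqV), we solve for V:

λ² = h²/(2mqV)
V = h²/(2mqλ²)
V = (6.626 × 10^-34 J·s)² / (2 × 3.34 × 10^-27 kg × 1.602 × 10^-19 C × (8.81 × 10^-11 m)²)
V = 5.29 × 10^-2 V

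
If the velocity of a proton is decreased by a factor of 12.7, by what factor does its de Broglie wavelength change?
The wavelength increases by a factor of 12.7.

From λ = h/(mv), the wavelength is inversely proportional to velocity:

λ ∝ 1/v

If v → v/12.7, then λ → 12.7λ

When velocity is decreased by a factor of 12.7, the wavelength increases by a factor of 12.7.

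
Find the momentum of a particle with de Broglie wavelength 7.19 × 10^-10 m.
9.22 × 10^-25 kg·m/s

From the de Broglie relation λ = h/p, we solve for p:

p = h/λ
p = (6.626 × 10^-34 J·s) / (7.19 × 10^-10 m)
p = 9.22 × 10^-25 kg·m/s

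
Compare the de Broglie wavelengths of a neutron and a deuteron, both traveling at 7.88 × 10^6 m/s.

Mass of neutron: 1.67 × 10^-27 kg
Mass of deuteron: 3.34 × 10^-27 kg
The neutron has the longer wavelength.

Using λ = h/(mv), since both particles have the same velocity, the wavelength depends only on mass.

For neutron: λ₁ = h/(m₁v) = 5.04 × 10^-14 m
For deuteron: λ₂ = h/(m₂v) = 2.52 × 10^-14 m

Since λ ∝ 1/m at constant velocity, the lighter particle has the longer wavelength.

The neutron has the longer de Broglie wavelength.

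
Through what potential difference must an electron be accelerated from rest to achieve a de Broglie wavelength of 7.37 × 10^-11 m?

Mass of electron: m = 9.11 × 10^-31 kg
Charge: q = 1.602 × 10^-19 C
277 V

From λ = h/√(2mqV), we solve for V:

λ² = h²/(2mqV)
V = h²/(2mqλ²)
V = (6.626 × 10^-34 J·s)² / (2 × 9.11 × 10^-31 kg × 1.602 × 10^-19 C × (7.37 × 10^-11 m)²)
V = 277 V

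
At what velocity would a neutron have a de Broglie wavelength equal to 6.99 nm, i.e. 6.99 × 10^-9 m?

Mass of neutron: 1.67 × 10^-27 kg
5.68 × 10^1 m/s

From λ = h/(mv), solve for v:

v = h/(mλ)
v = (6.626 × 10^-34 J·s) / (1.67 × 10^-27 kg × 6.99 × 10^-9 m)
v = 5.68 × 10^1 m/s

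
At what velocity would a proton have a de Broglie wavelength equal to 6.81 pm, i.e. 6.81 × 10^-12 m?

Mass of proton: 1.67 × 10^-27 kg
5.83 × 10^4 m/s

From λ = h/(mv), solve for v:

v = h/(mλ)
v = (6.626 × 10^-34 J·s) / (1.67 × 10^-27 kg × 6.81 × 10^-12 m)
v = 5.83 × 10^4 m/s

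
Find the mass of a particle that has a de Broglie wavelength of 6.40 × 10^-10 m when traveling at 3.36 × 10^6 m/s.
3.08 × 10^-31 kg

From the de Broglie relation λ = h/(mv), we solve for m:

m = h/(λv)
m = (6.626 × 10^-34 J·s) / (6.40 × 10^-10 m × 3.36 × 10^6 m/s)
m = 3.08 × 10^-31 kg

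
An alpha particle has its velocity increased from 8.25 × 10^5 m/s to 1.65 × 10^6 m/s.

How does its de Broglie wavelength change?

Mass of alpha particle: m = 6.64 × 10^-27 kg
The wavelength decreases by a factor of 2.

Using λ = h/(mv):

Initial wavelength: λ₁ = h/(mv₁) = 1.21 × 10^-13 m
Final wavelength: λ₂ = h/(mv₂) = 6.05 × 10^-14 m

Since λ ∝ 1/v, when velocity increases by a factor of 2, the wavelength decreases by a factor of 2.

λ₂/λ₁ = v₁/v₂ = 1/2

The wavelength decreases by a factor of 2.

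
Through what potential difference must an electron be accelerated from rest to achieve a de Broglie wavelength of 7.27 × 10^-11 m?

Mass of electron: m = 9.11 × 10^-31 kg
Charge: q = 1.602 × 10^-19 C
285 V

From λ = h/√(2mqV), we solve for V:

λ² = h²/(2mqV)
V = h²/(2mqλ²)
V = (6.626 × 10^-34 J·s)² / (2 × 9.11 × 10^-31 kg × 1.602 × 10^-19 C × (7.27 × 10^-11 m)²)
V = 285 V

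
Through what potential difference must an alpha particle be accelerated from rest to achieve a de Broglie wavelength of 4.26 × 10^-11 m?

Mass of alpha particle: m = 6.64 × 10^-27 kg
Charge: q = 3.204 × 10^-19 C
5.69 × 10^-2 V

From λ = h/√(2mqV), we solve for V:

λ² = h²/(2mqV)
V = h²/(2mqλ²)
V = (6.626 × 10^-34 J·s)² / (2 × 6.64 × 10^-27 kg × 3.204 × 10^-19 C × (4.26 × 10^-11 m)²)
V = 5.69 × 10^-2 V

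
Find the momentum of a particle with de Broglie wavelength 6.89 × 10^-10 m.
9.62 × 10^-25 kg·m/s

From the de Broglie relation λ = h/p, we solve for p:

p = h/λ
p = (6.626 × 10^-34 J·s) / (6.89 × 10^-10 m)
p = 9.62 × 10^-25 kg·m/s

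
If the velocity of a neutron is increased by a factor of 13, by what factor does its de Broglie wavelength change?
The wavelength decreases by a factor of 13.

From λ = h/(mv), the wavelength is inversely proportional to velocity:

λ ∝ 1/v

If v → 13v, then λ → λ/13

When velocity is increased by a factor of 13, the wavelength decreases by a factor of 13.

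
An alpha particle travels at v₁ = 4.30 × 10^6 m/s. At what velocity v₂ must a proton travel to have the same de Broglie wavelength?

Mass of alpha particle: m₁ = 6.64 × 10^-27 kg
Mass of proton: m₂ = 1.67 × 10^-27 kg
v₂ = 1.71 × 10^7 m/s

For equal de Broglie wavelengths: λ₁ = λ₂

h/(m₁v₁) = h/(m₂v₂)
m₁v₁ = m₂v₂
v₂ = v₁ · (m₁/m₂)

v₂ = 4.30 × 10^6 m/s × (6.64 × 10^-27 kg / 1.67 × 10^-27 kg)
v₂ = 1.71 × 10^7 m/s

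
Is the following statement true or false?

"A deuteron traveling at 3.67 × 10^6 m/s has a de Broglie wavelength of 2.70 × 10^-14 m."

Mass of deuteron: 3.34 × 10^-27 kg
False

The claim is incorrect.

Using λ = h/(mv):
λ = (6.626 × 10^-34 J·s) / (3.34 × 10^-27 kg × 3.67 × 10^6 m/s)
λ = 5.41 × 10^-14 m

The actual wavelength differs from the claimed 2.70 × 10^-14 m.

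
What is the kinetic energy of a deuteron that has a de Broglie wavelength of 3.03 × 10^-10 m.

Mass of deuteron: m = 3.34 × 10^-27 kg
7.16 × 10^-22 J (or 4.47 × 10^-3 eV)

From λ = h/√(2mKE), we solve for KE:

λ² = h²/(2mKE)
KE = h²/(2mλ²)
KE = (6.626 × 10^-34 J·s)² / (2 × 3.34 × 10^-27 kg × (3.03 × 10^-10 m)²)
KE = 7.16 × 10^-22 J
KE = 4.47 × 10^-3 eV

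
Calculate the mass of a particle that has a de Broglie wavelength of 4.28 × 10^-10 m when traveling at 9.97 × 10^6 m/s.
1.55 × 10^-31 kg

From the de Broglie relation λ = h/(mv), we solve for m:

m = h/(λv)
m = (6.626 × 10^-34 J·s) / (4.28 × 10^-10 m × 9.97 × 10^6 m/s)
m = 1.55 × 10^-31 kg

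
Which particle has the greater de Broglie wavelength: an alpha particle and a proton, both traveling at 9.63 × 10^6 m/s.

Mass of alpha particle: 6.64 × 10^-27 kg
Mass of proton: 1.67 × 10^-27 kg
The proton has the longer wavelength.

Using λ = h/(mv), since both particles have the same velocity, the wavelength depends only on mass.

For alpha particle: λ₁ = h/(m₁v) = 1.04 × 10^-14 m
For proton: λ₂ = h/(m₂v) = 4.12 × 10^-14 m

Since λ ∝ 1/m at constant velocity, the lighter particle has the longer wavelength.

The proton has the longer de Broglie wavelength.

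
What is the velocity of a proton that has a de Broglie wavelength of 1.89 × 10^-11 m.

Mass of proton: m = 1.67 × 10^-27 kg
2.10 × 10^4 m/s

From the de Broglie relation λ = h/(mv), we solve for v:

v = h/(mλ)
v = (6.626 × 10^-34 J·s) / (1.67 × 10^-27 kg × 1.89 × 10^-11 m)
v = 2.10 × 10^4 m/s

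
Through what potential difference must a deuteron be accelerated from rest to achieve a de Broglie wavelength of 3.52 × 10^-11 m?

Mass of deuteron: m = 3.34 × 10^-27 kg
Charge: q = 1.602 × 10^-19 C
3.31 × 10^-1 V

From λ = h/√(2mqV), we solve for V:

λ² = h²/(2mqV)
V = h²/(2mqλ²)
V = (6.626 × 10^-34 J·s)² / (2 × 3.34 × 10^-27 kg × 1.602 × 10^-19 C × (3.52 × 10^-11 m)²)
V = 3.31 × 10^-1 V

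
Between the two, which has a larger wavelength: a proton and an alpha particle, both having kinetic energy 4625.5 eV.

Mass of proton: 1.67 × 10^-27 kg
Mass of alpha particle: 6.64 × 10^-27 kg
The proton has the longer wavelength.

Using λ = h/√(2mKE):

For proton: λ₁ = h/√(2m₁KE) = 4.21 × 10^-13 m
For alpha particle: λ₂ = h/√(2m₂KE) = 2.11 × 10^-13 m

Since λ ∝ 1/√m at constant kinetic energy, the lighter particle has the longer wavelength.

The proton has the longer de Broglie wavelength.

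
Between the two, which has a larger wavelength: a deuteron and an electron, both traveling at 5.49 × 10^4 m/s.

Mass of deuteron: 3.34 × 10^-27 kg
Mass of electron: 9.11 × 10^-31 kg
The electron has the longer wavelength.

Using λ = h/(mv), since both particles have the same velocity, the wavelength depends only on mass.

For deuteron: λ₁ = h/(m₁v) = 3.61 × 10^-12 m
For electron: λ₂ = h/(m₂v) = 1.32 × 10^-8 m

Since λ ∝ 1/m at constant velocity, the lighter particle has the longer wavelength.

The electron has the longer de Broglie wavelength.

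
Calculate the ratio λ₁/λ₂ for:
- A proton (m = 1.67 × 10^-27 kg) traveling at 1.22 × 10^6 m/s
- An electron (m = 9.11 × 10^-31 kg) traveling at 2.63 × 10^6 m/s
λ₁/λ₂ = 1.18 × 10^-3

Using λ = h/(mv):

λ₁ = h/(m₁v₁) = 3.25 × 10^-13 m
λ₂ = h/(m₂v₂) = 2.77 × 10^-10 m

Ratio λ₁/λ₂ = (m₂v₂)/(m₁v₁)
         = (9.11 × 10^-31 kg × 2.63 × 10^6 m/s) / (1.67 × 10^-27 kg × 1.22 × 10^6 m/s)
         = 1.18 × 10^-3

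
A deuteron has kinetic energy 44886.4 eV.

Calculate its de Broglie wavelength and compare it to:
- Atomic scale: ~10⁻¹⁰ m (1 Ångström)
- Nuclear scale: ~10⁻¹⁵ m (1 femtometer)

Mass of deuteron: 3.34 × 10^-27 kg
λ = 9.56 × 10^-14 m, which is between nuclear and atomic scales.

Using λ = h/√(2mKE):

KE = 44886.4 eV = 7.192 × 10^-15 J

λ = h/√(2mKE)
λ = (6.626 × 10^-34 J·s) / √(2 × 3.34 × 10^-27 kg × 7.192 × 10^-15 J)
λ = 9.56 × 10^-14 m

Comparison:
- Atomic scale (10⁻¹⁰ m): λ is 0.00096× this size
- Nuclear scale (10⁻¹⁵ m): λ is 96× this size

The wavelength is between nuclear and atomic scales.

This wavelength is appropriate for probing atomic structure but too large for nuclear physics experiments.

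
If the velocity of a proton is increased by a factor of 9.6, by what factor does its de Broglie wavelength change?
The wavelength decreases by a factor of 9.6.

From λ = h/(mv), the wavelength is inversely proportional to velocity:

λ ∝ 1/v

If v → 9.6v, then λ → λ/9.6

When velocity is increased by a factor of 9.6, the wavelength decreases by a factor of 9.6.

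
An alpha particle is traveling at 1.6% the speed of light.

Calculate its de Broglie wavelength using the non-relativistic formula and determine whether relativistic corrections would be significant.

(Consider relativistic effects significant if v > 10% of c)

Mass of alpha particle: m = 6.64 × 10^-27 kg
No, relativistic corrections are not needed.

Using the non-relativistic de Broglie formula λ = h/(mv):

v = 1.6% × c = 4.797 × 10^6 m/s

λ = h/(mv)
λ = (6.626 × 10^-34 J·s) / (6.64 × 10^-27 kg × 4.797 × 10^6 m/s)
λ = 2.08 × 10^-14 m

Since v = 1.6% of c < 10% of c, relativistic corrections are NOT significant and this non-relativistic result is a good approximation.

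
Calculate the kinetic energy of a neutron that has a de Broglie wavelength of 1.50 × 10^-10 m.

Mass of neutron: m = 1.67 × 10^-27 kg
5.84 × 10^-21 J (or 0.0365 eV)

From λ = h/√(2mKE), we solve for KE:

λ² = h²/(2mKE)
KE = h²/(2mλ²)
KE = (6.626 × 10^-34 J·s)² / (2 × 1.67 × 10^-27 kg × (1.50 × 10^-10 m)²)
KE = 5.84 × 10^-21 J
KE = 0.0365 eV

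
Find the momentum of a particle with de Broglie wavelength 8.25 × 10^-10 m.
8.03 × 10^-25 kg·m/s

From the de Broglie relation λ = h/p, we solve for p:

p = h/λ
p = (6.626 × 10^-34 J·s) / (8.25 × 10^-10 m)
p = 8.03 × 10^-25 kg·m/s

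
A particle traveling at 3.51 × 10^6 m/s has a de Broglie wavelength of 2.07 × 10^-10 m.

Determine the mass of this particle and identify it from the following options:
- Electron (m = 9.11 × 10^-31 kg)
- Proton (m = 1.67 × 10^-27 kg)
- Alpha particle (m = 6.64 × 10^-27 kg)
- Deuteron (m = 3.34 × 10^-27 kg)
The particle is an electron.

From λ = h/(mv), solve for mass:

m = h/(λv)
m = (6.626 × 10^-34 J·s) / (2.07 × 10^-10 m × 3.51 × 10^6 m/s)
m = 9.12 × 10^-31 kg

Comparing with the listed masses, this is closest to an electron.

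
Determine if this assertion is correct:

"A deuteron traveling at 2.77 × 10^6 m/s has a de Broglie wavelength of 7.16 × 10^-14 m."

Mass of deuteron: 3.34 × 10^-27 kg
True

The claim is correct.

Using λ = h/(mv):
λ = (6.626 × 10^-34 J·s) / (3.34 × 10^-27 kg × 2.77 × 10^6 m/s)
λ = 7.16 × 10^-14 m

This matches the claimed value.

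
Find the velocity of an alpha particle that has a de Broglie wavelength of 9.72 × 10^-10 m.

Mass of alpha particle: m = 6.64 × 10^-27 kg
1.03 × 10^2 m/s

From the de Broglie relation λ = h/(mv), we solve for v:

v = h/(mλ)
v = (6.626 × 10^-34 J·s) / (6.64 × 10^-27 kg × 9.72 × 10^-10 m)
v = 1.03 × 10^2 m/s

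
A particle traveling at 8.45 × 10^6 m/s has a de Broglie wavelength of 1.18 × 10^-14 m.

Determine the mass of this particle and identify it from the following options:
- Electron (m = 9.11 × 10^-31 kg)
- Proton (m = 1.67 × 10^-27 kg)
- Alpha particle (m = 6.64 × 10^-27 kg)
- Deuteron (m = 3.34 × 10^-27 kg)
The particle is an alpha particle.

From λ = h/(mv), solve for mass:

m = h/(λv)
m = (6.626 × 10^-34 J·s) / (1.18 × 10^-14 m × 8.45 × 10^6 m/s)
m = 6.65 × 10^-27 kg

Comparing with the listed masses, this is closest to an alpha particle.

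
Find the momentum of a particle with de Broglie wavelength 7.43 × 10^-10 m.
8.92 × 10^-25 kg·m/s

From the de Broglie relation λ = h/p, we solve for p:

p = h/λ
p = (6.626 × 10^-34 J·s) / (7.43 × 10^-10 m)
p = 8.92 × 10^-25 kg·m/s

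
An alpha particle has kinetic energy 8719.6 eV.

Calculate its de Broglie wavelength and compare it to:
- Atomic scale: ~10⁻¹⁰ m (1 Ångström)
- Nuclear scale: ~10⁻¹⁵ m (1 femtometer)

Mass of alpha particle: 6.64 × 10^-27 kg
λ = 1.54 × 10^-13 m, which is between nuclear and atomic scales.

Using λ = h/√(2mKE):

KE = 8719.6 eV = 1.397 × 10^-15 J

λ = h/√(2mKE)
λ = (6.626 × 10^-34 J·s) / √(2 × 6.64 × 10^-27 kg × 1.397 × 10^-15 J)
λ = 1.54 × 10^-13 m

Comparison:
- Atomic scale (10⁻¹⁰ m): λ is 0.0015× this size
- Nuclear scale (10⁻¹⁵ m): λ is 1.5e+02× this size

The wavelength is between nuclear and atomic scales.

This wavelength is appropriate for probing atomic structure but too large for nuclear physics experiments.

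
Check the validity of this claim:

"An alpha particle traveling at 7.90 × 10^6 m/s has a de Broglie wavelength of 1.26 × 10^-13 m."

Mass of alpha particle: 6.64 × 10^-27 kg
False

The claim is incorrect.

Using λ = h/(mv):
λ = (6.626 × 10^-34 J·s) / (6.64 × 10^-27 kg × 7.90 × 10^6 m/s)
λ = 1.26 × 10^-14 m

The actual wavelength differs from the claimed 1.26 × 10^-13 m.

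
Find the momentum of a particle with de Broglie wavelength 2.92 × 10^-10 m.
2.27 × 10^-24 kg·m/s

From the de Broglie relation λ = h/p, we solve for p:

p = h/λ
p = (6.626 × 10^-34 J·s) / (2.92 × 10^-10 m)
p = 2.27 × 10^-24 kg·m/s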